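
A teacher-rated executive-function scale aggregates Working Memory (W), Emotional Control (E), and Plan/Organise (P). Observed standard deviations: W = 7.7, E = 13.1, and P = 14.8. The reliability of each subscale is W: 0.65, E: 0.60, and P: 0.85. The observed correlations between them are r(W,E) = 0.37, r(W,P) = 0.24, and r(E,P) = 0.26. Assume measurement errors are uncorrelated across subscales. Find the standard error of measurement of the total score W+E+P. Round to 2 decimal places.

Var(total) = 449.94 + 230.162 = 680.102.
True-score variance = 327.689 + 230.162 = 557.851, so reliability = 0.8202.
Error variance = 680.102 − 557.851 = 122.251; SEM = √122.251 = 11.06.

11.06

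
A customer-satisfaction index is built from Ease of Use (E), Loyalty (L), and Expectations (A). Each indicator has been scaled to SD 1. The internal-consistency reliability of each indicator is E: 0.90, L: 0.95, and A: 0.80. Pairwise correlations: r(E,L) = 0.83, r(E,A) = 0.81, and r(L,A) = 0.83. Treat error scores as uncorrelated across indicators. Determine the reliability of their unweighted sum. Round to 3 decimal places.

Var(E+L+A) = 3 + 2·[0.83 + 0.81 + 0.83] = 3 + 4.94 = 7.94.
Because errors are independent across components, Cov(Tᵢ,Tⱼ) = Cov(Xᵢ,Xⱼ); the off-diagonal part of the true-score variance is the same as above.
True-score variance = [0.90 + 0.95 + 0.80] + 4.94 = 2.65 + 4.94 = 7.59.
Reliability = 7.59 / 7.94 = 0.956.

0.956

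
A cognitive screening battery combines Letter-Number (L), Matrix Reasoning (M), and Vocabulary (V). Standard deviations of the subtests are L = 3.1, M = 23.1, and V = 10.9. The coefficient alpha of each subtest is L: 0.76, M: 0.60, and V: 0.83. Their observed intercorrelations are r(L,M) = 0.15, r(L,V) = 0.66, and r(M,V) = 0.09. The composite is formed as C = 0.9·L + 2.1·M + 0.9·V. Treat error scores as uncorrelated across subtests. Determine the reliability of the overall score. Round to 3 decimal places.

0.634

Var(C) = 0.9²·3.1² + 2.1²·23.1² + 0.9²·10.9² + 2·[1.89·3.1·23.1·0.15 + 0.81·3.1·10.9·0.66 + 1.89·23.1·10.9·0.09] = 2457.24 + 162.39 = 2619.63.
Because errors are independent across components, Cov(Tᵢ,Tⱼ) = Cov(Xᵢ,Xⱼ); the off-diagonal part of the true-score variance is the same as above.
True-score variance = [0.9²·3.1²·0.76 + 2.1²·23.1²·0.60 + 0.9²·10.9²·0.83] + 162.39 = 1497.72 + 162.39 = 1660.11.
Reliability = 1660.11 / 2619.63 = 0.634.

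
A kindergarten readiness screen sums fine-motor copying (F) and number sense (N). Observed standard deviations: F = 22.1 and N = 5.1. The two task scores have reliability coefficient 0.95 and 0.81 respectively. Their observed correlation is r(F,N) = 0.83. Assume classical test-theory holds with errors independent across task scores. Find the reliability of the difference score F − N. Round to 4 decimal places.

0.9103

Var(F−N) = 22.1² + 5.1² − 2·22.1·5.1·0.83 = 514.42 − 187.099 = 327.321.
Under uncorrelated errors the observed covariances equal the true-score covariances, so only the own-variance terms attenuate.
True-score variance = [22.1²·0.95 + 5.1²·0.81] − 187.099 = 485.058 − 187.099 = 297.959.
Reliability = 297.959 / 327.321 = 0.9103.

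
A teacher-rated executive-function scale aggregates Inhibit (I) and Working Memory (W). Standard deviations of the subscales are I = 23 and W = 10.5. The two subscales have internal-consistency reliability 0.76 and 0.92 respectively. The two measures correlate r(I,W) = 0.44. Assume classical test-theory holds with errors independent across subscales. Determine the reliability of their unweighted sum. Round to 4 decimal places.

0.8406

Var(I+W) = 23² + 10.5² + 2·[23·10.5·0.44] = 639.25 + 212.52 = 851.77.
Under uncorrelated errors the observed covariances equal the true-score covariances, so only the own-variance terms attenuate.
True-score variance = [23²·0.76 + 10.5²·0.92] + 212.52 = 503.47 + 212.52 = 715.99.
Reliability = 715.99 / 851.77 = 0.8406.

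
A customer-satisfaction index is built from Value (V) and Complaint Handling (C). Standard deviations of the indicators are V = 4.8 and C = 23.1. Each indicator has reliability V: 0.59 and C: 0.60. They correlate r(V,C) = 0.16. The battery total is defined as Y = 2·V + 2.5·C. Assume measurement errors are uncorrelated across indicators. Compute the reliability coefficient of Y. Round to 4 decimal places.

0.6194

Var(Y) = 2²·4.8² + 2.5²·23.1² + 2·[5·4.8·23.1·0.16] = 3427.22 + 177.408 = 3604.63.
Because errors are independent across components, Cov(Tᵢ,Tⱼ) = Cov(Xᵢ,Xⱼ); the off-diagonal part of the true-score variance is the same as above.
True-score variance = [2²·4.8²·0.59 + 2.5²·23.1²·0.60] + 177.408 = 2055.41 + 177.408 = 2232.82.
Reliability = 2232.82 / 3604.63 = 0.6194.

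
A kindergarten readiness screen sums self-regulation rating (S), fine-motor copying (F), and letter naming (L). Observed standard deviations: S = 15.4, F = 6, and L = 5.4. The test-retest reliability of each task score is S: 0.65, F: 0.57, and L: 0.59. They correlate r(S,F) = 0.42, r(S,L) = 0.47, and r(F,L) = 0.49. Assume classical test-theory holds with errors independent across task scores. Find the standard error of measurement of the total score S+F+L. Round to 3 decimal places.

Var(total) = 302.32 + 187.538 = 489.858.
True-score variance = 191.878 + 187.538 = 379.417, so reliability = 0.7745.
Error variance = 489.858 − 379.417 = 110.442; SEM = √110.442 = 10.509.

10.509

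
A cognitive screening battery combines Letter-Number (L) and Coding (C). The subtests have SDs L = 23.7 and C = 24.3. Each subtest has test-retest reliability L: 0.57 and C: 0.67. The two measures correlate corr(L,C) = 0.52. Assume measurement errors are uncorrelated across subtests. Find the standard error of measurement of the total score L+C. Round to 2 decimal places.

20.89

Var(total) = 1152.18 + 598.946 = 1751.13.
True-score variance = 715.792 + 598.946 = 1314.74, so reliability = 0.7508.
Error variance = 1751.13 − 1314.74 = 436.388; SEM = √436.388 = 20.89.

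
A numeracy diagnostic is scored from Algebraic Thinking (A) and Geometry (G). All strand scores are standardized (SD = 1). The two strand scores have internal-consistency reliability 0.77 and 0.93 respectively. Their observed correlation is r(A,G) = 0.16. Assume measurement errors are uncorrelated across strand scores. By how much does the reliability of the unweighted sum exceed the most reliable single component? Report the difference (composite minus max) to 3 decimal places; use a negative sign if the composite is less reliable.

Var(sum) = 2 + 0.32 = 2.32; true-score variance = 1.7 + 0.32 = 2.02; composite reliability = 0.8707.
Max component reliability = 0.9300.
Difference = 0.8707 − 0.9300 = -0.059.

-0.059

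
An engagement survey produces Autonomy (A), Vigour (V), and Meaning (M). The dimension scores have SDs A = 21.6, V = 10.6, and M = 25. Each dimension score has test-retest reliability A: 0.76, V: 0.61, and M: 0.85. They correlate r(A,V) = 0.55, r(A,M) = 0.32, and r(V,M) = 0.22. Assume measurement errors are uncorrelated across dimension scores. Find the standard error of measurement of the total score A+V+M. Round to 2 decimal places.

Var(total) = 1203.92 + 714.056 = 1917.98.
True-score variance = 954.375 + 714.056 = 1668.43, so reliability = 0.8699.
Error variance = 1917.98 − 1668.43 = 249.545; SEM = √249.545 = 15.80.

15.80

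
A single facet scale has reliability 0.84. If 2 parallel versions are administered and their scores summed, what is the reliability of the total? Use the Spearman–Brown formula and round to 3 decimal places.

0.913

ρ_k = kρ / (1 + (k−1)ρ) = 2·0.84 / (1 + 1·0.84) = 1.680 / 1.840 = 0.913.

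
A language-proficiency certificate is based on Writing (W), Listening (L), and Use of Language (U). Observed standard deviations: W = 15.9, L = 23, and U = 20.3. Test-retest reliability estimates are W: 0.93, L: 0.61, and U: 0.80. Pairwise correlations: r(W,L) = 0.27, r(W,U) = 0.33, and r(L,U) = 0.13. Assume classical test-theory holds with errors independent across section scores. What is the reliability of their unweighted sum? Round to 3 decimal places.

Var(W+L+U) = 15.9² + 23² + 20.3² + 2·[15.9·23·0.27 + 15.9·20.3·0.33 + 23·20.3·0.13] = 1193.9 + 531.9 = 1725.8.
With uncorrelated errors the cross-covariances are all true-score covariance, so they carry over unchanged; only the diagonal terms shrink to ρᵢσᵢ².
True-score variance = [15.9²·0.93 + 23²·0.61 + 20.3²·0.80] + 531.9 = 887.475 + 531.9 = 1419.38.
Reliability = 1419.38 / 1725.8 = 0.822.

0.822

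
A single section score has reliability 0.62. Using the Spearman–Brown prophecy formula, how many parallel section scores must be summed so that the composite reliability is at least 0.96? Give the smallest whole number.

15

k ≥ ρ*(1−ρ₁)/(ρ₁(1−ρ*)) = 0.96·0.38 / (0.62·0.04) = 14.710.
Smallest integer k = 15.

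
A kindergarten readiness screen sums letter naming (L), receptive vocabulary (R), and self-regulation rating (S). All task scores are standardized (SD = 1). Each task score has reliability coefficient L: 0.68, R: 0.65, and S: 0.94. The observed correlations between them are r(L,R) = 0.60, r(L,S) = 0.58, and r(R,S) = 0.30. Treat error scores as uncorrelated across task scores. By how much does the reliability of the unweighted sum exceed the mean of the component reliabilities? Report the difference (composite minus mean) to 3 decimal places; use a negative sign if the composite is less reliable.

Var(sum) = 3 + 2.96 = 5.96; true-score variance = 2.27 + 2.96 = 5.23; composite reliability = 0.8775.
Mean component reliability = 0.7567.
Difference = 0.8775 − 0.7567 = 0.121.

0.121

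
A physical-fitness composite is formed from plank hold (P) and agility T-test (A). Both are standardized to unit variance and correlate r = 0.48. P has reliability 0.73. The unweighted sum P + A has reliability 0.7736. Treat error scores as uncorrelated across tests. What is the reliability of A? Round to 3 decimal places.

0.600

Var(P+A) = 2 + 2·0.48 = 2.960.
True-score variance = ρ_P + ρ_A + 2·0.48, so 0.7736 = (0.73 + ρ_A + 0.96) / 2.960.
ρ_A = 0.7736·2.960 − 0.73 − 0.96 = 0.600.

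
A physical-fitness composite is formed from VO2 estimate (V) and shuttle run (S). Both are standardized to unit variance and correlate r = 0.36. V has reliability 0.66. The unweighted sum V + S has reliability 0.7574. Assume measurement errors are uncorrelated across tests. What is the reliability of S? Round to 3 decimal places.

Var(V+S) = 2 + 2·0.36 = 2.720.
True-score variance = ρ_V + ρ_S + 2·0.36, so 0.7574 = (0.66 + ρ_S + 0.72) / 2.720.
ρ_S = 0.7574·2.720 − 0.66 − 0.72 = 0.680.

0.680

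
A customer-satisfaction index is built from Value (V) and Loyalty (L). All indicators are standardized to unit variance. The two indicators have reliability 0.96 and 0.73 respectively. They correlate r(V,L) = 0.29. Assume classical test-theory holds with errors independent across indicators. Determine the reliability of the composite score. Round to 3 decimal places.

0.880

Var(V+L) = 2 + 2·[0.29] = 2 + 0.58 = 2.58.
With uncorrelated errors the cross-covariances are all true-score covariance, so they carry over unchanged; only the diagonal terms shrink to ρᵢσᵢ².
True-score variance = [0.96 + 0.73] + 0.58 = 1.69 + 0.58 = 2.27.
Reliability = 2.27 / 2.58 = 0.880.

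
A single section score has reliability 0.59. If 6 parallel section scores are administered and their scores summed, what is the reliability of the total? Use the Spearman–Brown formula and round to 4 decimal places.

0.8962

ρ_k = kρ / (1 + (k−1)ρ) = 6·0.59 / (1 + 5·0.59) = 3.540 / 3.950 = 0.8962.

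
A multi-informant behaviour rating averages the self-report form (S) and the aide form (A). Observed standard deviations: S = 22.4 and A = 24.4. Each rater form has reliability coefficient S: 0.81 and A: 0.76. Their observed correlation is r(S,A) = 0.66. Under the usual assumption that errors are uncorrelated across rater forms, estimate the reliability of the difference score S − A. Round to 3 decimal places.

0.366

Var(S−A) = 22.4² + 24.4² − 2·22.4·24.4·0.66 = 1097.12 − 721.459 = 375.661.
With uncorrelated errors the cross-covariances are all true-score covariance, so they carry over unchanged; only the diagonal terms shrink to ρᵢσᵢ².
True-score variance = [22.4²·0.81 + 24.4²·0.76] − 721.459 = 858.899 − 721.459 = 137.44.
Reliability = 137.44 / 375.661 = 0.366.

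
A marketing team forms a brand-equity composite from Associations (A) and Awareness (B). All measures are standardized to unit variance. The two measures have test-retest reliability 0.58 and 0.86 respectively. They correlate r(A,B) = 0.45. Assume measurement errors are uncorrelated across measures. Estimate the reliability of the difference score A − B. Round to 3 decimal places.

0.491

Var(A−B) = 1 + 1 − 2·0.45 = 2 − 0.9 = 1.1.
With uncorrelated errors the cross-covariances are all true-score covariance, so they carry over unchanged; only the diagonal terms shrink to ρᵢσᵢ².
True-score variance = [0.58 + 0.86] − 0.9 = 1.44 − 0.9 = 0.54.
Reliability = 0.54 / 1.1 = 0.491.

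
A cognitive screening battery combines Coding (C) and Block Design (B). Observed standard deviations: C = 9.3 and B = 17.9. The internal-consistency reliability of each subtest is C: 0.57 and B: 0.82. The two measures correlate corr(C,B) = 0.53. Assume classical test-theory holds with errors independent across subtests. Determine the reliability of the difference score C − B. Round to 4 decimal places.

Var(C−B) = 9.3² + 17.9² − 2·9.3·17.9·0.53 = 406.9 − 176.458 = 230.442.
With uncorrelated errors the cross-covariances are all true-score covariance, so they carry over unchanged; only the diagonal terms shrink to ρᵢσᵢ².
True-score variance = [9.3²·0.57 + 17.9²·0.82] − 176.458 = 312.035 − 176.458 = 135.577.
Reliability = 135.577 / 230.442 = 0.5883.

0.5883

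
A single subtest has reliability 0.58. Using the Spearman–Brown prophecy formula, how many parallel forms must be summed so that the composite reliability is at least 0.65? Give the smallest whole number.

k ≥ ρ*(1−ρ₁)/(ρ₁(1−ρ*)) = 0.65·0.42 / (0.58·0.35) = 1.345.
Smallest integer k = 2.

2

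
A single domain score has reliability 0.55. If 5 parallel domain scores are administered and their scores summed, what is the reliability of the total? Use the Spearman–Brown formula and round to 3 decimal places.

ρ_k = kρ / (1 + (k−1)ρ) = 5·0.55 / (1 + 4·0.55) = 2.750 / 3.200 = 0.859.

0.859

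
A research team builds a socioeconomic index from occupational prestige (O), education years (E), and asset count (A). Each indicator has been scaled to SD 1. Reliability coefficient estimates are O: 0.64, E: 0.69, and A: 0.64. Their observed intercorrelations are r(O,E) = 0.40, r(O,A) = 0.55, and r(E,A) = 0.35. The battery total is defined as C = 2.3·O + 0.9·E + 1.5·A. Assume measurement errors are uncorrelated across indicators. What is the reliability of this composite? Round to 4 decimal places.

0.7989

Var(C) = 2.3² + 0.9² + 1.5² + 2·[2.07·0.40 + 3.45·0.55 + 1.35·0.35] = 8.35 + 6.396 = 14.746.
Under uncorrelated errors the observed covariances equal the true-score covariances, so only the own-variance terms attenuate.
True-score variance = [2.3²·0.64 + 0.9²·0.69 + 1.5²·0.64] + 6.396 = 5.3845 + 6.396 = 11.7805.
Reliability = 11.7805 / 14.746 = 0.7989.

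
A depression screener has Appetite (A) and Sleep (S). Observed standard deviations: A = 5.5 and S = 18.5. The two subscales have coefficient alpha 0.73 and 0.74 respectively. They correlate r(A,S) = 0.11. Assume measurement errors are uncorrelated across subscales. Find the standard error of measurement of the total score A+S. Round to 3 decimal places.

Var(total) = 372.5 + 22.385 = 394.885.
True-score variance = 275.347 + 22.385 = 297.732, so reliability = 0.7540.
Error variance = 394.885 − 297.732 = 97.1525; SEM = √97.1525 = 9.857.

9.857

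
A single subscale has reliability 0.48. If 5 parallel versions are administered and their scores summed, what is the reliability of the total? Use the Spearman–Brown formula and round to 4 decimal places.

ρ_k = kρ / (1 + (k−1)ρ) = 5·0.48 / (1 + 4·0.48) = 2.400 / 2.920 = 0.8219.

0.8219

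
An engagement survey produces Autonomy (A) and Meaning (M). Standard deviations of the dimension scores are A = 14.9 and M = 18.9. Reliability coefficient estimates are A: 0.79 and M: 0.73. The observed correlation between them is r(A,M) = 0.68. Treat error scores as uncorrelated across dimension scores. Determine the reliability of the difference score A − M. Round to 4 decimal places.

0.2709

Var(A−M) = 14.9² + 18.9² − 2·14.9·18.9·0.68 = 579.22 − 382.99 = 196.23.
Under uncorrelated errors the observed covariances equal the true-score covariances, so only the own-variance terms attenuate.
True-score variance = [14.9²·0.79 + 18.9²·0.73] − 382.99 = 436.151 − 382.99 = 53.1616.
Reliability = 53.1616 / 196.23 = 0.2709.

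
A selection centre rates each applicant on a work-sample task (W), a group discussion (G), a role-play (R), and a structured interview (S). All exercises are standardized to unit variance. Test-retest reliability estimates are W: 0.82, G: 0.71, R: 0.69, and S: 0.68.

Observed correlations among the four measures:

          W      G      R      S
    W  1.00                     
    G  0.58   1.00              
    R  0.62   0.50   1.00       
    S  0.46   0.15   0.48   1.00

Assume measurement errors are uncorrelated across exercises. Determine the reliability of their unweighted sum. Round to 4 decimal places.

Var(W+G+R+S) = 4 + 2·[0.58 + 0.62 + 0.46 + 0.50 + 0.15 + 0.48] = 4 + 5.58 = 9.58.
Because errors are independent across components, Cov(Tᵢ,Tⱼ) = Cov(Xᵢ,Xⱼ); the off-diagonal part of the true-score variance is the same as above.
True-score variance = [0.82 + 0.71 + 0.69 + 0.68] + 5.58 = 2.9 + 5.58 = 8.48.
Reliability = 8.48 / 9.58 = 0.8852.

0.8852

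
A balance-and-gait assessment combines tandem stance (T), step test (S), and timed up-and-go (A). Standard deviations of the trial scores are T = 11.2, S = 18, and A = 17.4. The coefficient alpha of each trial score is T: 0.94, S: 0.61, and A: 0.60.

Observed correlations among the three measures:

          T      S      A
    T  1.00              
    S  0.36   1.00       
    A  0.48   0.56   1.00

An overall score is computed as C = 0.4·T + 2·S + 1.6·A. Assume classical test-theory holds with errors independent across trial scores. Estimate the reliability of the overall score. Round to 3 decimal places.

0.763

Var(C) = 0.4²·11.2² + 2²·18² + 1.6²·17.4² + 2·[0.8·11.2·18·0.36 + 0.64·11.2·17.4·0.48 + 3.2·18·17.4·0.56] = 2091.14 + 1358.36 = 3449.5.
With uncorrelated errors the cross-covariances are all true-score covariance, so they carry over unchanged; only the diagonal terms shrink to ρᵢσᵢ².
True-score variance = [0.4²·11.2²·0.94 + 2²·18²·0.61 + 1.6²·17.4²·0.60] + 1358.36 = 1274.47 + 1358.36 = 2632.83.
Reliability = 2632.83 / 3449.5 = 0.763.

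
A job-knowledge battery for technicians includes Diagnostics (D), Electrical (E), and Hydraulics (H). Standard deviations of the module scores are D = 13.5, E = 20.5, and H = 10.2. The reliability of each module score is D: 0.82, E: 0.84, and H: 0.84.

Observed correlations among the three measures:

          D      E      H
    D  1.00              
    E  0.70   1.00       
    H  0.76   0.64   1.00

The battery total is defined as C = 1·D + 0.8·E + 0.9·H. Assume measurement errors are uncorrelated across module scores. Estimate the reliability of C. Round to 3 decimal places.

Var(C) = 13.5² + 0.8²·20.5² + 0.9²·10.2² + 2·[0.8·13.5·20.5·0.70 + 0.9·13.5·10.2·0.76 + 0.72·20.5·10.2·0.64] = 535.482 + 691.04 = 1226.52.
Because errors are independent across components, Cov(Tᵢ,Tⱼ) = Cov(Xᵢ,Xⱼ); the off-diagonal part of the true-score variance is the same as above.
True-score variance = [13.5²·0.82 + 0.8²·20.5²·0.84 + 0.9²·10.2²·0.84] + 691.04 = 446.16 + 691.04 = 1137.2.
Reliability = 1137.2 / 1226.52 = 0.927.

0.927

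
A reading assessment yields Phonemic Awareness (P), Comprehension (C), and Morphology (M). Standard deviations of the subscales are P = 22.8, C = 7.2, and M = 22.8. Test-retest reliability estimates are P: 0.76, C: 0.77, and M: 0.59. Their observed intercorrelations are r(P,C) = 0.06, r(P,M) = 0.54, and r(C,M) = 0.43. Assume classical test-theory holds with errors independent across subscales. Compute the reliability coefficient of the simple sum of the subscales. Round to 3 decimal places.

Var(P+C+M) = 22.8² + 7.2² + 22.8² + 2·[22.8·7.2·0.06 + 22.8·22.8·0.54 + 7.2·22.8·0.43] = 1091.52 + 722.304 = 1813.82.
Because errors are independent across components, Cov(Tᵢ,Tⱼ) = Cov(Xᵢ,Xⱼ); the off-diagonal part of the true-score variance is the same as above.
True-score variance = [22.8²·0.76 + 7.2²·0.77 + 22.8²·0.59] + 722.304 = 741.701 + 722.304 = 1464.
Reliability = 1464 / 1813.82 = 0.807.

0.807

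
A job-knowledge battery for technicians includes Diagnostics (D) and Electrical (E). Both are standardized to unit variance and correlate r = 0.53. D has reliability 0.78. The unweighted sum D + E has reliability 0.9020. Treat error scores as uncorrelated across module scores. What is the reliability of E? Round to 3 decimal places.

Var(D+E) = 2 + 2·0.53 = 3.060.
True-score variance = ρ_D + ρ_E + 2·0.53, so 0.9020 = (0.78 + ρ_E + 1.06) / 3.060.
ρ_E = 0.9020·3.060 − 0.78 − 1.06 = 0.920.

0.920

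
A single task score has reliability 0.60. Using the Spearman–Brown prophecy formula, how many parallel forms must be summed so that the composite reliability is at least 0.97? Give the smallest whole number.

22

k ≥ ρ*(1−ρ₁)/(ρ₁(1−ρ*)) = 0.97·0.40 / (0.60·0.03) = 21.556.
Smallest integer k = 22.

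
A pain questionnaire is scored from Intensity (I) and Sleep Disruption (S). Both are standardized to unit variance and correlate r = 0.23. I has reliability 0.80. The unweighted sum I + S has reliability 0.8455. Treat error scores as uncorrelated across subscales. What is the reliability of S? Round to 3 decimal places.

Var(I+S) = 2 + 2·0.23 = 2.460.
True-score variance = ρ_I + ρ_S + 2·0.23, so 0.8455 = (0.80 + ρ_S + 0.46) / 2.460.
ρ_S = 0.8455·2.460 − 0.80 − 0.46 = 0.820.

0.820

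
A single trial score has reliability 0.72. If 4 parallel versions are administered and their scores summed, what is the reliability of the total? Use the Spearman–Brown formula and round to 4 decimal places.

0.9114

ρ_k = kρ / (1 + (k−1)ρ) = 4·0.72 / (1 + 3·0.72) = 2.880 / 3.160 = 0.9114.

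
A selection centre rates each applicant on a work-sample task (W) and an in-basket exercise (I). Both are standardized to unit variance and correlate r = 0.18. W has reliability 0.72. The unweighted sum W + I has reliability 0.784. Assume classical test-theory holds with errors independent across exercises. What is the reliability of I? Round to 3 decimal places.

Var(W+I) = 2 + 2·0.18 = 2.360.
True-score variance = ρ_W + ρ_I + 2·0.18, so 0.784 = (0.72 + ρ_I + 0.36) / 2.360.
ρ_I = 0.784·2.360 − 0.72 − 0.36 = 0.770.

0.770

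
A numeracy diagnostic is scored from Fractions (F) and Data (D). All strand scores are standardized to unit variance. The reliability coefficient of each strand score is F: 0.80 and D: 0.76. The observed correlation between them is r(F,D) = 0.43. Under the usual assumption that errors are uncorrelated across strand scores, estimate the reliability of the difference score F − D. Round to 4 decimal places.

Var(F−D) = 1 + 1 − 2·0.43 = 2 − 0.86 = 1.14.
With uncorrelated errors the cross-covariances are all true-score covariance, so they carry over unchanged; only the diagonal terms shrink to ρᵢσᵢ².
True-score variance = [0.80 + 0.76] − 0.86 = 1.56 − 0.86 = 0.7.
Reliability = 0.7 / 1.14 = 0.6140.

0.6140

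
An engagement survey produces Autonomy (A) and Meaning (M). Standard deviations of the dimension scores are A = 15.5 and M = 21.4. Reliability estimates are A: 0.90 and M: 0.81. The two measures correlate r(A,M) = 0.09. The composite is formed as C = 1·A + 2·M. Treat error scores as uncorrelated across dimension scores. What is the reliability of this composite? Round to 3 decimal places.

0.830

Var(C) = 15.5² + 2²·21.4² + 2·[2·15.5·21.4·0.09] = 2072.09 + 119.412 = 2191.5.
Because errors are independent across components, Cov(Tᵢ,Tⱼ) = Cov(Xᵢ,Xⱼ); the off-diagonal part of the true-score variance is the same as above.
True-score variance = [15.5²·0.90 + 2²·21.4²·0.81] + 119.412 = 1700.02 + 119.412 = 1819.43.
Reliability = 1819.43 / 2191.5 = 0.830.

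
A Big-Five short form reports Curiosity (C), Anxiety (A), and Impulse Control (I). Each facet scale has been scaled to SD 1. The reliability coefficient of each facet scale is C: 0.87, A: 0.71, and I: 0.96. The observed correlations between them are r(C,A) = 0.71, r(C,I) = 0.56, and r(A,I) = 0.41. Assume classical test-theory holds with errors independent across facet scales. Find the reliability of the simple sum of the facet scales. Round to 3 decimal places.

0.928

Var(C+A+I) = 3 + 2·[0.71 + 0.56 + 0.41] = 3 + 3.36 = 6.36.
Because errors are independent across components, Cov(Tᵢ,Tⱼ) = Cov(Xᵢ,Xⱼ); the off-diagonal part of the true-score variance is the same as above.
True-score variance = [0.87 + 0.71 + 0.96] + 3.36 = 2.54 + 3.36 = 5.9.
Reliability = 5.9 / 6.36 = 0.928.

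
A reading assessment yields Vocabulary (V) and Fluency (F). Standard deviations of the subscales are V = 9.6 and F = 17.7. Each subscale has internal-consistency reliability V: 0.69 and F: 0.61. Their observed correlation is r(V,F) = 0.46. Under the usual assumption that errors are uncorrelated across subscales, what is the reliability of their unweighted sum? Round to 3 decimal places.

0.732

Var(V+F) = 9.6² + 17.7² + 2·[9.6·17.7·0.46] = 405.45 + 156.326 = 561.776.
With uncorrelated errors the cross-covariances are all true-score covariance, so they carry over unchanged; only the diagonal terms shrink to ρᵢσᵢ².
True-score variance = [9.6²·0.69 + 17.7²·0.61] + 156.326 = 254.697 + 156.326 = 411.024.
Reliability = 411.024 / 561.776 = 0.732.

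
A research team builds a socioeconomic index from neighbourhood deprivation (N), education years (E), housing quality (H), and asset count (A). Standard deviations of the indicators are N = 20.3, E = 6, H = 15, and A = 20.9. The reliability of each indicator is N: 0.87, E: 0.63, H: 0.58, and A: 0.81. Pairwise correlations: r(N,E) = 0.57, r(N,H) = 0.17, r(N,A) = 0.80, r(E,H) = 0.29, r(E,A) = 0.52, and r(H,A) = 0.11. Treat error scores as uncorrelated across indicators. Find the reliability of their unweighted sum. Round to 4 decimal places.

0.8929

Var(N+E+H+A) = 20.3² + 6² + 15² + 20.9² + 2·[20.3·6·0.57 + 20.3·15·0.17 + 20.3·20.9·0.80 + 6·15·0.29 + 6·20.9·0.52 + 15·20.9·0.11] = 1109.9 + 1172.8 = 2282.7.
With uncorrelated errors the cross-covariances are all true-score covariance, so they carry over unchanged; only the diagonal terms shrink to ρᵢσᵢ².
True-score variance = [20.3²·0.87 + 6²·0.63 + 15²·0.58 + 20.9²·0.81] + 1172.8 = 865.514 + 1172.8 = 2038.31.
Reliability = 2038.31 / 2282.7 = 0.8929.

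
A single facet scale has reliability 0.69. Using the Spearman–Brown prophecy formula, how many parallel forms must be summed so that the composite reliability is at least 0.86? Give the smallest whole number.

k ≥ ρ*(1−ρ₁)/(ρ₁(1−ρ*)) = 0.86·0.31 / (0.69·0.14) = 2.760.
Smallest integer k = 3.

3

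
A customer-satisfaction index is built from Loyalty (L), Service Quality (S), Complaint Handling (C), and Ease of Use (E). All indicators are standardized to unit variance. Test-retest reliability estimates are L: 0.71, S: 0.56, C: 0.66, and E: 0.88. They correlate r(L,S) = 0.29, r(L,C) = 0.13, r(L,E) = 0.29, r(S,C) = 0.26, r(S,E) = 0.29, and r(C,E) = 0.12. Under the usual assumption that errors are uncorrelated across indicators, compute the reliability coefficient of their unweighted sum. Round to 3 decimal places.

Var(L+S+C+E) = 4 + 2·[0.29 + 0.13 + 0.29 + 0.26 + 0.29 + 0.12] = 4 + 2.76 = 6.76.
Because errors are independent across components, Cov(Tᵢ,Tⱼ) = Cov(Xᵢ,Xⱼ); the off-diagonal part of the true-score variance is the same as above.
True-score variance = [0.71 + 0.56 + 0.66 + 0.88] + 2.76 = 2.81 + 2.76 = 5.57.
Reliability = 5.57 / 6.76 = 0.824.

0.824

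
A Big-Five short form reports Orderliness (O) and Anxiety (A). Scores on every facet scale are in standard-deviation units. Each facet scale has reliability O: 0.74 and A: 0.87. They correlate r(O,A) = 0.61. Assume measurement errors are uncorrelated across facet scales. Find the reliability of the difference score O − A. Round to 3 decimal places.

Var(O−A) = 1 + 1 − 2·0.61 = 2 − 1.22 = 0.78.
Under uncorrelated errors the observed covariances equal the true-score covariances, so only the own-variance terms attenuate.
True-score variance = [0.74 + 0.87] − 1.22 = 1.61 − 1.22 = 0.39.
Reliability = 0.39 / 0.78 = 0.500.

0.500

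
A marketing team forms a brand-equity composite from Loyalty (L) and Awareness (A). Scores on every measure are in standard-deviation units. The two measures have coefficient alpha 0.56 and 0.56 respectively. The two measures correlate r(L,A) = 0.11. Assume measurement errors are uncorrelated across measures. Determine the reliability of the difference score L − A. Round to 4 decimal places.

Var(L−A) = 1 + 1 − 2·0.11 = 2 − 0.22 = 1.78.
With uncorrelated errors the cross-covariances are all true-score covariance, so they carry over unchanged; only the diagonal terms shrink to ρᵢσᵢ².
True-score variance = [0.56 + 0.56] − 0.22 = 1.12 − 0.22 = 0.9.
Reliability = 0.9 / 1.78 = 0.5056.

0.5056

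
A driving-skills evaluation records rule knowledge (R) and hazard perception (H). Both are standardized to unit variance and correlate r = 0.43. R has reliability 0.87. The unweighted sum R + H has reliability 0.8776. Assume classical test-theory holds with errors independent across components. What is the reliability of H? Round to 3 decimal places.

0.780

Var(R+H) = 2 + 2·0.43 = 2.860.
True-score variance = ρ_R + ρ_H + 2·0.43, so 0.8776 = (0.87 + ρ_H + 0.86) / 2.860.
ρ_H = 0.8776·2.860 − 0.87 − 0.86 = 0.780.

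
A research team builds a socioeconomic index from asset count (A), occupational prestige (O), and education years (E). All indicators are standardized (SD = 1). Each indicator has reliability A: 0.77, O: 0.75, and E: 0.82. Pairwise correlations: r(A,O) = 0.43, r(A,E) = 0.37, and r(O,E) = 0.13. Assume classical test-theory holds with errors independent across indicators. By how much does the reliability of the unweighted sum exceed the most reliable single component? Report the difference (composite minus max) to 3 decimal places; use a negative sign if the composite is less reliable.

0.044

Var(sum) = 3 + 1.86 = 4.86; true-score variance = 2.34 + 1.86 = 4.2; composite reliability = 0.8642.
Max component reliability = 0.8200.
Difference = 0.8642 − 0.8200 = 0.044.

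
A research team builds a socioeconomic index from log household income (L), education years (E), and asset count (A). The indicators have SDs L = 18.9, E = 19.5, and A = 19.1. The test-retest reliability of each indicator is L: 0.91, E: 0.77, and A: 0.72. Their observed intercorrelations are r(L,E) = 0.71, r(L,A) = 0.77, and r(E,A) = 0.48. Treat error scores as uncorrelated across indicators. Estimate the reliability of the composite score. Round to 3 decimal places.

0.913

Var(L+E+A) = 18.9² + 19.5² + 19.1² + 2·[18.9·19.5·0.71 + 18.9·19.1·0.77 + 19.5·19.1·0.48] = 1102.27 + 1436.82 = 2539.09.
Because errors are independent across components, Cov(Tᵢ,Tⱼ) = Cov(Xᵢ,Xⱼ); the off-diagonal part of the true-score variance is the same as above.
True-score variance = [18.9²·0.91 + 19.5²·0.77 + 19.1²·0.72] + 1436.82 = 880.517 + 1436.82 = 2317.33.
Reliability = 2317.33 / 2539.09 = 0.913.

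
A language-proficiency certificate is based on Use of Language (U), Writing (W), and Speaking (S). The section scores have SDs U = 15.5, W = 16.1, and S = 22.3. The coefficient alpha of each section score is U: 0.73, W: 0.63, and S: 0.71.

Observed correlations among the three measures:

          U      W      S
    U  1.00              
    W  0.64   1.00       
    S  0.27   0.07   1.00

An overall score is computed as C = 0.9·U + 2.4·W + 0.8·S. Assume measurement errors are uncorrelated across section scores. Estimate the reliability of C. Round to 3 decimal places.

0.762

Var(C) = 0.9²·15.5² + 2.4²·16.1² + 0.8²·22.3² + 2·[2.16·15.5·16.1·0.64 + 0.72·15.5·22.3·0.27 + 1.92·16.1·22.3·0.07] = 2005.92 + 920.852 = 2926.77.
Under uncorrelated errors the observed covariances equal the true-score covariances, so only the own-variance terms attenuate.
True-score variance = [0.9²·15.5²·0.73 + 2.4²·16.1²·0.63 + 0.8²·22.3²·0.71] + 920.852 = 1308.65 + 920.852 = 2229.5.
Reliability = 2229.5 / 2926.77 = 0.762.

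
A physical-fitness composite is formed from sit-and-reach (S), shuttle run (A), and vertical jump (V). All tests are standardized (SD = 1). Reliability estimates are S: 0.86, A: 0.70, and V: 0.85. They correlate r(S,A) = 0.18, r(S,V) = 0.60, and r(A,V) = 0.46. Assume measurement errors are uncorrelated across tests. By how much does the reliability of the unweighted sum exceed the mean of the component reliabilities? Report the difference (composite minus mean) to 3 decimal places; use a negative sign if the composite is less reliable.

0.089

Var(sum) = 3 + 2.48 = 5.48; true-score variance = 2.41 + 2.48 = 4.89; composite reliability = 0.8923.
Mean component reliability = 0.8033.
Difference = 0.8923 − 0.8033 = 0.089.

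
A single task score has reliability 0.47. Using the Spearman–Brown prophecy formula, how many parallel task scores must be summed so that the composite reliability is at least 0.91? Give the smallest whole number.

12

k ≥ ρ*(1−ρ₁)/(ρ₁(1−ρ*)) = 0.91·0.53 / (0.47·0.09) = 11.402.
Smallest integer k = 12.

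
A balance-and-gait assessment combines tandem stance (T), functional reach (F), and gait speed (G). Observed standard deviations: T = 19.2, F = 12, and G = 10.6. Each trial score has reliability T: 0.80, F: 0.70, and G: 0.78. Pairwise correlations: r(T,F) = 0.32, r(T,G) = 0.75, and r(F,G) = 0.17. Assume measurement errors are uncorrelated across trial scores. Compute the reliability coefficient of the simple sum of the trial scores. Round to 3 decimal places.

Var(T+F+G) = 19.2² + 12² + 10.6² + 2·[19.2·12·0.32 + 19.2·10.6·0.75 + 12·10.6·0.17] = 625 + 495.984 = 1120.98.
Under uncorrelated errors the observed covariances equal the true-score covariances, so only the own-variance terms attenuate.
True-score variance = [19.2²·0.80 + 12²·0.70 + 10.6²·0.78] + 495.984 = 483.353 + 495.984 = 979.337.
Reliability = 979.337 / 1120.98 = 0.874.

0.874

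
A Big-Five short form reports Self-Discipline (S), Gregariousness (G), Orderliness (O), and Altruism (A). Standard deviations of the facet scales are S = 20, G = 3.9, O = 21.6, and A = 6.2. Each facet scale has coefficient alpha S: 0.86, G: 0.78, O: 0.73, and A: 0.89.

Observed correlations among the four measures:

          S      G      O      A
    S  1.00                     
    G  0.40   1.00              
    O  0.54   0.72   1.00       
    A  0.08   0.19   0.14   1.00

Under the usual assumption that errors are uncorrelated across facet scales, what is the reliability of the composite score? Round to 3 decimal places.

Var(S+G+O+A) = 20² + 3.9² + 21.6² + 6.2² + 2·[20·3.9·0.40 + 20·21.6·0.54 + 20·6.2·0.08 + 3.9·21.6·0.72 + 3.9·6.2·0.19 + 21.6·6.2·0.14] = 920.21 + 716.792 = 1637.
Under uncorrelated errors the observed covariances equal the true-score covariances, so only the own-variance terms attenuate.
True-score variance = [20²·0.86 + 3.9²·0.78 + 21.6²·0.73 + 6.2²·0.89] + 716.792 = 730.664 + 716.792 = 1447.46.
Reliability = 1447.46 / 1637 = 0.884.

0.884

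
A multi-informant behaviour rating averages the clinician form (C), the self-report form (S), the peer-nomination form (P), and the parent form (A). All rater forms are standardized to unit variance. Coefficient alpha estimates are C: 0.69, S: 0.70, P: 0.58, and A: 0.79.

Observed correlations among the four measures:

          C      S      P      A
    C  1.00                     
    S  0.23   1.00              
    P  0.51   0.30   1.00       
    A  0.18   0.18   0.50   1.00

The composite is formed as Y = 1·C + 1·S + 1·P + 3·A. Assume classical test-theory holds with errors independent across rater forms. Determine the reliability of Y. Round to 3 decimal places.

Var(Y) = 1 + 1 + 1 + 3² + 2·[0.23 + 0.51 + 3·0.18 + 0.30 + 3·0.18 + 3·0.50] = 12 + 7.24 = 19.24.
With uncorrelated errors the cross-covariances are all true-score covariance, so they carry over unchanged; only the diagonal terms shrink to ρᵢσᵢ².
True-score variance = [0.69 + 0.70 + 0.58 + 3²·0.79] + 7.24 = 9.08 + 7.24 = 16.32.
Reliability = 16.32 / 19.24 = 0.848.

0.848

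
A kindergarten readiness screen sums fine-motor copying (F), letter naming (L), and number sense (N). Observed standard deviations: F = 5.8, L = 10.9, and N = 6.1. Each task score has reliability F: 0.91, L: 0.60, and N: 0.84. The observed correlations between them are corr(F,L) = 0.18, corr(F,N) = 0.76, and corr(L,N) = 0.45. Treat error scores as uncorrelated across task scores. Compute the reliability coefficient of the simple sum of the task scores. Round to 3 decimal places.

Var(F+L+N) = 5.8² + 10.9² + 6.1² + 2·[5.8·10.9·0.18 + 5.8·6.1·0.76 + 10.9·6.1·0.45] = 189.66 + 136.378 = 326.038.
Under uncorrelated errors the observed covariances equal the true-score covariances, so only the own-variance terms attenuate.
True-score variance = [5.8²·0.91 + 10.9²·0.60 + 6.1²·0.84] + 136.378 = 133.155 + 136.378 = 269.533.
Reliability = 269.533 / 326.038 = 0.827.

0.827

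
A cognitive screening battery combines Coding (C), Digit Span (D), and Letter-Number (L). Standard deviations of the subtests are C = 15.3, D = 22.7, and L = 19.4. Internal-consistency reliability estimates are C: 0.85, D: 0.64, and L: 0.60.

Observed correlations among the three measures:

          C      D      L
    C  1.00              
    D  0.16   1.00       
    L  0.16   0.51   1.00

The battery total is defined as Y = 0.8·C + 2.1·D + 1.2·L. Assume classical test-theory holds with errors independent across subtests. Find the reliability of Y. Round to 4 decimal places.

0.7583

Var(Y) = 0.8²·15.3² + 2.1²·22.7² + 1.2²·19.4² + 2·[1.68·15.3·22.7·0.16 + 0.96·15.3·19.4·0.16 + 2.52·22.7·19.4·0.51] = 2964.2 + 1409.85 = 4374.05.
Under uncorrelated errors the observed covariances equal the true-score covariances, so only the own-variance terms attenuate.
True-score variance = [0.8²·15.3²·0.85 + 2.1²·22.7²·0.64 + 1.2²·19.4²·0.60] + 1409.85 = 1906.87 + 1409.85 = 3316.72.
Reliability = 3316.72 / 4374.05 = 0.7583.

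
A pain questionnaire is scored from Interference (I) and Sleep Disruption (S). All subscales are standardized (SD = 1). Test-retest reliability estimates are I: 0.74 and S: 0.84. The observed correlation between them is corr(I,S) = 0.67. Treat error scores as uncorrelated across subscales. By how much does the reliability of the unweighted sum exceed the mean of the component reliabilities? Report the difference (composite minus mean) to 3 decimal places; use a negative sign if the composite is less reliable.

Var(sum) = 2 + 1.34 = 3.34; true-score variance = 1.58 + 1.34 = 2.92; composite reliability = 0.8743.
Mean component reliability = 0.7900.
Difference = 0.8743 − 0.7900 = 0.084.

0.084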